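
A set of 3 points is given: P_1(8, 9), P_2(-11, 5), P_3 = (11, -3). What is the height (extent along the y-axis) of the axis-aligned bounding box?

max y = 9, min y = -3, so height = 12.

12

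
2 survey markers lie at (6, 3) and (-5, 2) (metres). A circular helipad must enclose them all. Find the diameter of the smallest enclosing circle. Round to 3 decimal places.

The smallest circle enclosing two points has them as diameter endpoints.
Centre = midpoint = (0.5, 2.5); r² = |(6, 3)−(-5, 2)|²/4 = 122/4 = 30.5.
Diameter = 2r = 2√(30.5) ≈ 11.045.

11.045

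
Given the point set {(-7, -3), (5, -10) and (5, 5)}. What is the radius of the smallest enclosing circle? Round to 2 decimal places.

8.35

Call the three points A, B, C in the order given.
Side lengths²: AB² = 193, AC² = 208, BC² = 225.
Since BC² = 225 < 208 + 193 = 401, the triangle is acute, so the smallest enclosing circle is the circumcircle.
Circumcentre = (4/3, -2.5), r² = 2509/36.
r = √(2509/36) ≈ 8.35.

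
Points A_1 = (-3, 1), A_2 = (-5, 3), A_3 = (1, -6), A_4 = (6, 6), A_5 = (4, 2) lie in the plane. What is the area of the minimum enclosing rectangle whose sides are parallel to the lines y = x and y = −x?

In coordinates u = x + y, v = x − y the rectangle is axis-aligned; the map (x,y)→(u,v) scales areas by 2.
u-values: -2, -2, -5, 12, 6; range = 12 − (-5) = 17.
v-values: -4, -8, 7, 0, 2; range = 7 − (-8) = 15.
Area = (17 × 15) / 2 = 127.5.

127.5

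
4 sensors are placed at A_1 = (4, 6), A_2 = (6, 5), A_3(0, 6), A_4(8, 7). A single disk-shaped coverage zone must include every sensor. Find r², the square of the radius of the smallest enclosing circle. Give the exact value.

16.25

The farthest pair is A_3–A_4 with squared distance 65. The circle on this segment as diameter has centre (4, 6.5) and r² = 65/4 = 16.25.
Check A_1: distance² to centre = 0.25 ≤ 16.25, so it lies inside.
All remaining points lie in this disk, and no smaller disk contains both endpoints, so this is the minimum enclosing circle.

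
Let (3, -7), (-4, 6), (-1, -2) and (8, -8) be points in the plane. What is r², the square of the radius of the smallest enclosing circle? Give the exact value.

85

The farthest pair is (-4, 6)–(8, -8) with squared distance 340. The circle on this segment as diameter has centre (2, -1) and r² = 340/4 = 85.
Check (3, -7): distance² to centre = 37 ≤ 85, so it lies inside.
All remaining points lie in this disk, and no smaller disk contains both endpoints, so this is the minimum enclosing circle.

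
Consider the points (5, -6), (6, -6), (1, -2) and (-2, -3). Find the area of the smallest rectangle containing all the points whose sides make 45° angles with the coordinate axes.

In coordinates u = x + y, v = x − y the rectangle is axis-aligned; the map (x,y)→(u,v) scales areas by 2.
u-values: -1, 0, -1, -5; range = 0 − (-5) = 5.
v-values: 11, 12, 3, 1; range = 12 − 1 = 11.
Area = (5 × 11) / 2 = 27.5.

27.5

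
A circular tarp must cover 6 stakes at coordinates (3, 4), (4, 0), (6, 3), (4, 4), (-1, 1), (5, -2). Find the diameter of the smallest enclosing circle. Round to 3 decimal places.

7.546

By Welzl's lemma the MEC is supported by two points (diametrically opposite) or three points (on a circumcircle).
The minimum enclosing circle is determined by three boundary points: (6, 3), (-1, 1), (5, -2).
Their circumcentre is (61/22, 23/22) with r² = 3445/242.
The farthest remaining point (4, 4) is at distance² 2477/242 ≤ 3445/242.
Diameter = 2r = 2√(3445/242) ≈ 7.546.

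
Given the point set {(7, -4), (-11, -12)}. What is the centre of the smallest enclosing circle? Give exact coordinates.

(-2, -8)

The smallest circle enclosing two points has them as diameter endpoints.
Centre = midpoint = (-2, -8); r² = |(7, -4)−(-11, -12)|²/4 = 388/4 = 97.
Centre = (-2, -8).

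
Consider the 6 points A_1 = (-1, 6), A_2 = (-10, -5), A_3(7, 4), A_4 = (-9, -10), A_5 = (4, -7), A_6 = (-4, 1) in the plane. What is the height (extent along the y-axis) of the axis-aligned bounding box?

max y = 6, min y = -10, so height = 16.

16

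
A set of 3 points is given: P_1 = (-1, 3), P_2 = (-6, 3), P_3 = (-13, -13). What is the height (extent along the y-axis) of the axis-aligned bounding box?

max y = 3, min y = -13, so height = 16.

16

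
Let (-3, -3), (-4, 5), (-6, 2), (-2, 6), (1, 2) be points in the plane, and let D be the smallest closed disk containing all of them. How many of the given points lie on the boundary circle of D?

2

By Welzl's lemma the MEC is supported by two points (diametrically opposite) or three points (on a circumcircle).
The farthest pair is (-3, -3)–(-2, 6) with squared distance 82. The circle on this segment as diameter has centre (-2.5, 1.5) and r² = 82/4 = 20.5.
Check (-4, 5): distance² to centre = 14.5 ≤ 20.5, so it lies inside.
All remaining points lie in this disk, and no smaller disk contains both endpoints, so this is the minimum enclosing circle.
The points at distance exactly r from the centre are (-3, -3), (-2, 6) — 2 points.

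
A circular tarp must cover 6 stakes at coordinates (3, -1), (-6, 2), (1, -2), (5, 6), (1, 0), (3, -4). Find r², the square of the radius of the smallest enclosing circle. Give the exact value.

23153/578

A smallest enclosing disk is always determined by at most three of the input points on its boundary.
The minimum enclosing circle is determined by three boundary points: (-6, 2), (5, 6), (3, -4).
Their circumcentre is (11/34, 59/34) with r² = 23153/578.
The farthest remaining point (3, -1) is at distance² 8465/578 ≤ 23153/578.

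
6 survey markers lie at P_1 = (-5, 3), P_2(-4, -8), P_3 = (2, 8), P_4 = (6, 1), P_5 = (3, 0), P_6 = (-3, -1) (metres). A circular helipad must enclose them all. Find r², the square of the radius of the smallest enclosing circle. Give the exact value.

The farthest pair is P_2–P_3 with squared distance 292. The circle on this segment as diameter has centre (-1, 0) and r² = 292/4 = 73.
Check P_1: distance² to centre = 25 ≤ 73, so it lies inside.
All remaining points lie in this disk, and no smaller disk contains both endpoints, so this is the minimum enclosing circle.

73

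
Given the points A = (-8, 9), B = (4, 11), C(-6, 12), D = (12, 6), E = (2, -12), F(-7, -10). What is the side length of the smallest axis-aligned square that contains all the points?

24

The bounding box has width 20 and height 24.
An axis-aligned square enclosing the set must have side ≥ max(width, height).
So the minimum side is max(20, 24) = 24.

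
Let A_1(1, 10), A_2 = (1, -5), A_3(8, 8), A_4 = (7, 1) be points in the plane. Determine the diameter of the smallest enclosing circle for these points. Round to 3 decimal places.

15.356

The minimum enclosing circle of a finite set is fixed by two of the points (as a diameter) or three (as a circumcircle).
The minimum enclosing circle is determined by three boundary points: A_1, A_2, A_3.
Their circumcentre is (37/14, 2.5) with r² = 5777/98.
The farthest remaining point A_4 is at distance² 2081/98 ≤ 5777/98.
Diameter = 2r = 2√(5777/98) ≈ 15.356.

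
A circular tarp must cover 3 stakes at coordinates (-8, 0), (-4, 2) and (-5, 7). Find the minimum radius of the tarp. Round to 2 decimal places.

Call the three points A, B, C in the order given.
Side lengths²: AB² = 20, AC² = 58, BC² = 26.
Since AC² = 58 ≥ 26 + 20 = 46, the angle opposite AC is not acute, so the smallest enclosing circle has AC as diameter.
Centre = midpoint of AC = (-6.5, 3.5), r² = 58/4 = 14.5.
r = √(14.5) ≈ 3.81.

3.81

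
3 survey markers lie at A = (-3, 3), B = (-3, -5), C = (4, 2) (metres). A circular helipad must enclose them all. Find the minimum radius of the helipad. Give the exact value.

5

Side lengths²: AB² = 64, AC² = 50, BC² = 98.
Since BC² = 98 < 64 + 50 = 114, the triangle is acute, so the smallest enclosing circle is the circumcircle.
Circumcentre = (0, -1), r² = 25.
r = √25 = 5.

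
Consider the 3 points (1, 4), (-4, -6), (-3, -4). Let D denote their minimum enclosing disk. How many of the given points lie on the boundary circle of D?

2

Call the three points A, B, C in the order given.
Side lengths²: AB² = 125, AC² = 80, BC² = 5.
Since AB² = 125 ≥ 80 + 5 = 85, the angle opposite AB is not acute, so the smallest enclosing circle has AB as diameter.
Centre = midpoint of AB = (-1.5, -1), r² = 125/4 = 31.25.
The points at distance exactly r from the centre are (1, 4), (-4, -6) — 2 points.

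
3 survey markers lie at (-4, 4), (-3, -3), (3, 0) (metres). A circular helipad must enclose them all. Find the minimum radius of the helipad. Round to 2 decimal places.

4.25

Call the three points A, B, C in the order given.
Side lengths²: AB² = 50, AC² = 65, BC² = 45.
Since AC² = 65 < 50 + 45 = 95, the triangle is acute, so the smallest enclosing circle is the circumcircle.
Circumcentre = (-7/6, 5/6), r² = 325/18.
r = √(325/18) ≈ 4.25.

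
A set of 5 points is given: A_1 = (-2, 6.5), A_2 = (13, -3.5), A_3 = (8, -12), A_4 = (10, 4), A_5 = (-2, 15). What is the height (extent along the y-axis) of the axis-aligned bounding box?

max y = 15, min y = -12, so height = 27.

27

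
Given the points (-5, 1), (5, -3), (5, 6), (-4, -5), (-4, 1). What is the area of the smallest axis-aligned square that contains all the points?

The bounding box has width 10 and height 11.
An axis-aligned square enclosing the set must have side ≥ max(width, height).
So the minimum side is max(10, 11) = 11.
Area = 11² = 121.

121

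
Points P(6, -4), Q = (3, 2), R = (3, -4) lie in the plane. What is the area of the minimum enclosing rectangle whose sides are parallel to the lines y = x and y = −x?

27

In coordinates u = x + y, v = x − y the rectangle is axis-aligned; the map (x,y)→(u,v) scales areas by 2.
u-values: 2, 5, -1; range = 5 − (-1) = 6.
v-values: 10, 1, 7; range = 10 − 1 = 9.
Area = (6 × 9) / 2 = 27.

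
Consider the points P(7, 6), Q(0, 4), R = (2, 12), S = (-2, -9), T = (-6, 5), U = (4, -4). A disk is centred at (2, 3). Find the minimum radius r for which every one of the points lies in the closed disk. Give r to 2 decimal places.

The required radius is the distance from (2, 3) to the farthest point.
Squared distances: 34, 5, 81, 160, 68, 53.
Maximum is 160, attained at S.
r = √160 ≈ 12.65.

12.65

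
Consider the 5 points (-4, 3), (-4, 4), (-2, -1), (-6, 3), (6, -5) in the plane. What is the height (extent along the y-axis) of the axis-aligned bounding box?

9

max y = 4, min y = -5, so height = 9.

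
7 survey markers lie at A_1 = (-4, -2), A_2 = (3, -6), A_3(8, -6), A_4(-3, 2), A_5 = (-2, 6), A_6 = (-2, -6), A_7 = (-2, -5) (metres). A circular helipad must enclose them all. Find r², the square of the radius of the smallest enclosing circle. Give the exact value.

61

The farthest pair is A_3–A_5 with squared distance 244. The circle on this segment as diameter has centre (3, 0) and r² = 244/4 = 61.
Check A_1: distance² to centre = 53 ≤ 61, so it lies inside.
All remaining points lie in this disk, and no smaller disk contains both endpoints, so this is the minimum enclosing circle.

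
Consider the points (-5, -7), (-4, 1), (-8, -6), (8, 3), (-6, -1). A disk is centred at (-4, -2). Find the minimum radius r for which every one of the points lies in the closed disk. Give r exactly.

The required radius is the distance from (-4, -2) to the farthest point.
Squared distances: 26, 9, 32, 169, 5.
Maximum is 169, attained at (8, 3).
r = √169 = 13.

13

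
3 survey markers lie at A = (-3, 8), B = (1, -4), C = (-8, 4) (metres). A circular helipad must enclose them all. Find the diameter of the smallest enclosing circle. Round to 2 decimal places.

12.83

Side lengths²: AB² = 160, AC² = 41, BC² = 145.
Since AB² = 160 < 145 + 41 = 186, the triangle is acute, so the smallest enclosing circle is the circumcircle.
Circumcentre = (-77/38, 63/38), r² = 29725/722.
Diameter = 2r = 2√(29725/722) ≈ 12.83.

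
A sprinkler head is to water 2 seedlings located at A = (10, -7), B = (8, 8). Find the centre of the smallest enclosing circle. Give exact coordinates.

The smallest circle enclosing two points has them as diameter endpoints.
Centre = midpoint = (9, 0.5); r² = |AB|²/4 = 229/4 = 57.25.
Centre = (9, 0.5).

(9, 0.5)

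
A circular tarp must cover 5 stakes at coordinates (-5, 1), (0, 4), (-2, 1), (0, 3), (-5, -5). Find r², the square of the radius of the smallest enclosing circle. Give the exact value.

The minimum enclosing circle of a finite set is fixed by two of the points (as a diameter) or three (as a circumcircle).
The farthest pair is (0, 4)–(-5, -5) with squared distance 106. The circle on this segment as diameter has centre (-2.5, -0.5) and r² = 106/4 = 26.5.
Check (-5, 1): distance² to centre = 8.5 ≤ 26.5, so it lies inside.
All remaining points lie in this disk, and no smaller disk contains both endpoints, so this is the minimum enclosing circle.

26.5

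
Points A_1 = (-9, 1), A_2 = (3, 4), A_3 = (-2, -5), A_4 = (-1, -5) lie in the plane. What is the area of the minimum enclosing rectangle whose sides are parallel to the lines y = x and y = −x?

In coordinates u = x + y, v = x − y the rectangle is axis-aligned; the map (x,y)→(u,v) scales areas by 2.
u-values: -8, 7, -7, -6; range = 7 − (-8) = 15.
v-values: -10, -1, 3, 4; range = 4 − (-10) = 14.
Area = (15 × 14) / 2 = 105.

105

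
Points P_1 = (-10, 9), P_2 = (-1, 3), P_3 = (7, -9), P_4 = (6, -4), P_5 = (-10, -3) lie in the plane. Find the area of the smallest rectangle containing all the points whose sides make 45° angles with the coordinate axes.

In coordinates u = x + y, v = x − y the rectangle is axis-aligned; the map (x,y)→(u,v) scales areas by 2.
u-values: -1, 2, -2, 2, -13; range = 2 − (-13) = 15.
v-values: -19, -4, 16, 10, -7; range = 16 − (-19) = 35.
Area = (15 × 35) / 2 = 262.5.

262.5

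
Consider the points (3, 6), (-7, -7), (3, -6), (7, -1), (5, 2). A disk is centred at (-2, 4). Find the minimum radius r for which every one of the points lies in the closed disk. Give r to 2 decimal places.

12.08

The required radius is the distance from (-2, 4) to the farthest point.
Squared distances: 29, 146, 125, 106, 53.
Maximum is 146, attained at (-7, -7).
r = √146 ≈ 12.08.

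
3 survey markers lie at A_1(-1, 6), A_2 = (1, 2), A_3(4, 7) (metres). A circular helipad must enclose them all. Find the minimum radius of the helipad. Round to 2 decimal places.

3.02

Side lengths²: A_1A_2² = 20, A_1A_3² = 26, A_2A_3² = 34.
Since A_2A_3² = 34 < 26 + 20 = 46, the triangle is acute, so the smallest enclosing circle is the circumcircle.
Circumcentre = (20/11, 54/11), r² = 1105/121.
r = √(1105/121) ≈ 3.02.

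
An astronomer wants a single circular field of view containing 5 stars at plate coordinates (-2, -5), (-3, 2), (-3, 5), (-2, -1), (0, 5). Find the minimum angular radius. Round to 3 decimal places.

5.124

The minimum enclosing circle of a finite set is fixed by two of the points (as a diameter) or three (as a circumcircle).
The minimum enclosing circle is determined by three boundary points: (-2, -5), (-3, 5), (0, 5).
Their circumcentre is (-1.5, 0.1) with r² = 26.26.
The farthest remaining point (-3, 2) is at distance² 5.86 ≤ 26.26.
r = √(26.26) ≈ 5.124.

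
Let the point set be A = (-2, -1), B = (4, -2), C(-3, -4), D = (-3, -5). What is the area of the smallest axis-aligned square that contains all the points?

The bounding box has width 7 and height 4.
An axis-aligned square enclosing the set must have side ≥ max(width, height).
So the minimum side is max(7, 4) = 7.
Area = 7² = 49.

49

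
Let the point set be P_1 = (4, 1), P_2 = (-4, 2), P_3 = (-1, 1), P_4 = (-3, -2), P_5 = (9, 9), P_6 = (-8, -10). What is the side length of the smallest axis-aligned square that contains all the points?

19

The bounding box has width 17 and height 19.
An axis-aligned square enclosing the set must have side ≥ max(width, height).
So the minimum side is max(17, 19) = 19.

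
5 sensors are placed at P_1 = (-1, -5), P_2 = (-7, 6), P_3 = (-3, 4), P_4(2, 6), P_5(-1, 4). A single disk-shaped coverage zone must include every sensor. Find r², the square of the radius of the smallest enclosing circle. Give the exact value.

10205/242

By Welzl's lemma the MEC is supported by two points (diametrically opposite) or three points (on a circumcircle).
The minimum enclosing circle is determined by three boundary points: P_1, P_2, P_4.
Their circumcentre is (-2.5, 29/22) with r² = 10205/242.
The farthest remaining point P_5 is at distance² 2285/242 ≤ 10205/242.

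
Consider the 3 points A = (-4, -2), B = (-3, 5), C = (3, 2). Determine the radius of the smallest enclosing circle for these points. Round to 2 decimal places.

Side lengths²: AB² = 50, AC² = 65, BC² = 45.
Since AC² = 65 < 50 + 45 = 95, the triangle is acute, so the smallest enclosing circle is the circumcircle.
Circumcentre = (-7/6, 7/6), r² = 325/18.
r = √(325/18) ≈ 4.25.

4.25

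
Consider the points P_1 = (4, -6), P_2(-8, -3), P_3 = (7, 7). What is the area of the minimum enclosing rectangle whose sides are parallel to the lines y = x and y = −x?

In coordinates u = x + y, v = x − y the rectangle is axis-aligned; the map (x,y)→(u,v) scales areas by 2.
u-values: -2, -11, 14; range = 14 − (-11) = 25.
v-values: 10, -5, 0; range = 10 − (-5) = 15.
Area = (25 × 15) / 2 = 187.5.

187.5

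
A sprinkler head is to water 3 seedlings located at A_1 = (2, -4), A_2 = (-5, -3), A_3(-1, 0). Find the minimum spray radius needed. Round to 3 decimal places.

Side lengths²: A_1A_2² = 50, A_1A_3² = 25, A_2A_3² = 25.
Since A_1A_2² = 50 ≥ 25 + 25 = 50, the angle opposite A_1A_2 is not acute, so the smallest enclosing circle has A_1A_2 as diameter.
Centre = midpoint of A_1A_2 = (-1.5, -3.5), r² = 50/4 = 12.5.
r = √(12.5) ≈ 3.536.

3.536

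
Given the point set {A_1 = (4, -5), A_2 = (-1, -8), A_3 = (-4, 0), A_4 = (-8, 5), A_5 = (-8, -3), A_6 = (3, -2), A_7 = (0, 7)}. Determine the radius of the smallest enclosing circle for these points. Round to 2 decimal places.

7.82

A smallest enclosing disk is always determined by at most three of the input points on its boundary.
The minimum enclosing circle is determined by three boundary points: A_1, A_2, A_4.
Their circumcentre is (-96/43, -12/43) with r² = 113033/1849.
The farthest remaining point A_7 is at distance² 107185/1849 ≤ 113033/1849.
r = √(113033/1849) ≈ 7.82.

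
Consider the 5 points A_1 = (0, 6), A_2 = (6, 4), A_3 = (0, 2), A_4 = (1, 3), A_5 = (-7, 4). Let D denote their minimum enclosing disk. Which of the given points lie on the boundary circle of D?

The minimum enclosing circle of a finite set is fixed by two of the points (as a diameter) or three (as a circumcircle).
The farthest pair is A_2–A_5 with squared distance 169. The circle on this segment as diameter has centre (-0.5, 4) and r² = 169/4 = 42.25.
Check A_1: distance² to centre = 4.25 ≤ 42.25, so it lies inside.
All remaining points lie in this disk, and no smaller disk contains both endpoints, so this is the minimum enclosing circle.
The points at distance exactly r from the centre are A_2, A_5 — 2 points.

A_2, A_5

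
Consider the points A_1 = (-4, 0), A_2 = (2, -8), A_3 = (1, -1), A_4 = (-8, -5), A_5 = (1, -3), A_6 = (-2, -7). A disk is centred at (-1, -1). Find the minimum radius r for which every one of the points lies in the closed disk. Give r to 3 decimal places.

The required radius is the distance from (-1, -1) to the farthest point.
Squared distances: 10, 58, 4, 65, 8, 37.
Maximum is 65, attained at A_4.
r = √65 ≈ 8.062.

8.062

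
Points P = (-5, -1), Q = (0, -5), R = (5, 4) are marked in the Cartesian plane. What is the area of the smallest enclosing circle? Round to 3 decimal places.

Side lengths²: PQ² = 41, PR² = 125, QR² = 106.
Since PR² = 125 < 106 + 41 = 147, the triangle is acute, so the smallest enclosing circle is the circumcircle.
Circumcentre = (11/26, 17/26), r² = 10865/338.
Area = π·r² = π·10865/338 ≈ 100.986.

100.986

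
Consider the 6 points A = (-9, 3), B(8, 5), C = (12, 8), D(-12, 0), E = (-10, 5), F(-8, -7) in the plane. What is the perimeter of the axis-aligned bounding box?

Width = max x − min x = 12 − (-12) = 24.
Height = max y − min y = 8 − (-7) = 15.
Perimeter = 2(24 + 15) = 78.

78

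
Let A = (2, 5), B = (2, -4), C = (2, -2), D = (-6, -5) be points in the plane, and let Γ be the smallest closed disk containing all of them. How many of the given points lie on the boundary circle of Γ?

By Welzl's lemma the MEC is supported by two points (diametrically opposite) or three points (on a circumcircle).
The farthest pair is A–D with squared distance 164. The circle on this segment as diameter has centre (-2, 0) and r² = 164/4 = 41.
Check B: distance² to centre = 32 ≤ 41, so it lies inside.
All remaining points lie in this disk, and no smaller disk contains both endpoints, so this is the minimum enclosing circle.
The points at distance exactly r from the centre are A, D — 2 points.

2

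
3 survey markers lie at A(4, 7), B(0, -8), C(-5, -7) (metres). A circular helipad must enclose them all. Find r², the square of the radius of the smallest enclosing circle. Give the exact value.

Side lengths²: AB² = 241, AC² = 277, BC² = 26.
Since AC² = 277 ≥ 241 + 26 = 267, the angle opposite AC is not acute, so the smallest enclosing circle has AC as diameter.
Centre = midpoint of AC = (-0.5, 0), r² = 277/4 = 69.25.

69.25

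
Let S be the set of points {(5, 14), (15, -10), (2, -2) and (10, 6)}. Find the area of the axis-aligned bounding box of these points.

x ranges over [2, 15], width 13.
y ranges over [-10, 14], height 24.
Area = 13 × 24 = 312.

312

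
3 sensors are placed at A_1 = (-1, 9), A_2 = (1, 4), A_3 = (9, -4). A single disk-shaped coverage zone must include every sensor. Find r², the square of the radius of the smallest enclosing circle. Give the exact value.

Side lengths²: A_1A_2² = 29, A_1A_3² = 269, A_2A_3² = 128.
Since A_1A_3² = 269 ≥ 128 + 29 = 157, the angle opposite A_1A_3 is not acute, so the smallest enclosing circle has A_1A_3 as diameter.
Centre = midpoint of A_1A_3 = (4, 2.5), r² = 269/4 = 67.25.

67.25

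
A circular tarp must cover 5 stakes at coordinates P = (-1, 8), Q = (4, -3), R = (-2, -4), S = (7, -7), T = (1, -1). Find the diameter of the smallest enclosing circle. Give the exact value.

By Welzl's lemma the MEC is supported by two points (diametrically opposite) or three points (on a circumcircle).
The farthest pair is P–S with squared distance 289. The circle on this segment as diameter has centre (3, 0.5) and r² = 289/4 = 72.25.
Check Q: distance² to centre = 13.25 ≤ 72.25, so it lies inside.
All remaining points lie in this disk, and no smaller disk contains both endpoints, so this is the minimum enclosing circle.
Diameter = 2r = 2√(72.25) = 17.

17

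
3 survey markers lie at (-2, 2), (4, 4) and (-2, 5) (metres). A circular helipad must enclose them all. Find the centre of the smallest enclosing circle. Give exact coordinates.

(5/6, 3.5)

Call the three points A, B, C in the order given.
Side lengths²: AB² = 40, AC² = 9, BC² = 37.
Since AB² = 40 < 37 + 9 = 46, the triangle is acute, so the smallest enclosing circle is the circumcircle.
Circumcentre = (5/6, 3.5), r² = 185/18.
Centre = (5/6, 3.5).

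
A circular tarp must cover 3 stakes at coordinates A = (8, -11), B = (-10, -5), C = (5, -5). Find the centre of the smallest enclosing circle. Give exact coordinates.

Side lengths²: AB² = 360, AC² = 45, BC² = 225.
Since AB² = 360 ≥ 225 + 45 = 270, the angle opposite AB is not acute, so the smallest enclosing circle has AB as diameter.
Centre = midpoint of AB = (-1, -8), r² = 360/4 = 90.
Centre = (-1, -8).

(-1, -8)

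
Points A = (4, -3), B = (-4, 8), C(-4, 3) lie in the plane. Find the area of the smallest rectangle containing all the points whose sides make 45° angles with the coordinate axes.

47.5

In coordinates u = x + y, v = x − y the rectangle is axis-aligned; the map (x,y)→(u,v) scales areas by 2.
u-values: 1, 4, -1; range = 4 − (-1) = 5.
v-values: 7, -12, -7; range = 7 − (-12) = 19.
Area = (5 × 19) / 2 = 47.5.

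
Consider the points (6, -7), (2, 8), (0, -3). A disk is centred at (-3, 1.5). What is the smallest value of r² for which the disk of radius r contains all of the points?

The required radius is the distance from (-3, 1.5) to the farthest point.
Squared distances: 153.25, 67.25, 29.25.
Maximum is 153.25, attained at (6, -7).

153.25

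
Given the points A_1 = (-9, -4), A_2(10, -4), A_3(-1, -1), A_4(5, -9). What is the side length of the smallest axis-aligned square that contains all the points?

19

The bounding box has width 19 and height 8.
An axis-aligned square enclosing the set must have side ≥ max(width, height).
So the minimum side is max(19, 8) = 19.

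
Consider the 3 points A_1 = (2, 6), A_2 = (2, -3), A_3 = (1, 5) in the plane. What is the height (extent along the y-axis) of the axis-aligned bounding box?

9

max y = 6, min y = -3, so height = 9.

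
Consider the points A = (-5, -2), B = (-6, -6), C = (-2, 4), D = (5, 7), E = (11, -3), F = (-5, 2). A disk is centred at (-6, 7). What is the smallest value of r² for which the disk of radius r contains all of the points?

389

The required radius is the distance from (-6, 7) to the farthest point.
Squared distances: 82, 169, 25, 121, 389, 26.
Maximum is 389, attained at E.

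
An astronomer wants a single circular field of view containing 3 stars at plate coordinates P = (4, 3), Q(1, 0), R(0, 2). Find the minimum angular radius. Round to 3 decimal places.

Side lengths²: PQ² = 18, PR² = 17, QR² = 5.
Since PQ² = 18 < 17 + 5 = 22, the triangle is acute, so the smallest enclosing circle is the circumcircle.
Circumcentre = (13/6, 11/6), r² = 85/18.
r = √(85/18) ≈ 2.173.

2.173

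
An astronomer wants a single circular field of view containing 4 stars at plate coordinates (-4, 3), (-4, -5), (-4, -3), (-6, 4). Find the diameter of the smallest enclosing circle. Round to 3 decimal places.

The minimum enclosing circle of a finite set is fixed by two of the points (as a diameter) or three (as a circumcircle).
The farthest pair is (-4, -5)–(-6, 4) with squared distance 85. The circle on this segment as diameter has centre (-5, -0.5) and r² = 85/4 = 21.25.
Check (-4, 3): distance² to centre = 13.25 ≤ 21.25, so it lies inside.
All remaining points lie in this disk, and no smaller disk contains both endpoints, so this is the minimum enclosing circle.
Diameter = 2r = 2√(21.25) ≈ 9.220.

9.220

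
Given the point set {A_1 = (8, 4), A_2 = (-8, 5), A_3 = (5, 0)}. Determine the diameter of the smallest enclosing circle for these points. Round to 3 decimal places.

16.031

Side lengths²: A_1A_2² = 257, A_1A_3² = 25, A_2A_3² = 194.
Since A_1A_2² = 257 ≥ 194 + 25 = 219, the angle opposite A_1A_2 is not acute, so the smallest enclosing circle has A_1A_2 as diameter.
Centre = midpoint of A_1A_2 = (0, 4.5), r² = 257/4 = 64.25.
Diameter = 2r = 2√(64.25) ≈ 16.031.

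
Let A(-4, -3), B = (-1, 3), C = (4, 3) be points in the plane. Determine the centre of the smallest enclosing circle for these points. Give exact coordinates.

Side lengths²: AB² = 45, AC² = 100, BC² = 25.
Since AC² = 100 ≥ 45 + 25 = 70, the angle opposite AC is not acute, so the smallest enclosing circle has AC as diameter.
Centre = midpoint of AC = (0, 0), r² = 100/4 = 25.
Centre = (0, 0).

(0, 0)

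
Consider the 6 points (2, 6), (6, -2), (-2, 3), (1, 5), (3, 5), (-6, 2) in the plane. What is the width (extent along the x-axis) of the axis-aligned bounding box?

12

max x = 6, min x = -6, so width = 12.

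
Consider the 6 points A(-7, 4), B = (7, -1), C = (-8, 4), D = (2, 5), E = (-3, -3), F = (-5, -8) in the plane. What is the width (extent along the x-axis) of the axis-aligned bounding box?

15

max x = 7, min x = -8, so width = 15.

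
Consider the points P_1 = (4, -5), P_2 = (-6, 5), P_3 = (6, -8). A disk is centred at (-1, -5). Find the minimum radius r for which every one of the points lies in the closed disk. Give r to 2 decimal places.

The required radius is the distance from (-1, -5) to the farthest point.
Squared distances: 25, 125, 58.
Maximum is 125, attained at P_2.
r = √125 ≈ 11.18.

11.18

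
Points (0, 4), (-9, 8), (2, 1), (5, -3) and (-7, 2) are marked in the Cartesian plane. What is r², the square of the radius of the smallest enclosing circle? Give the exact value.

79.25

The minimum enclosing circle of a finite set is fixed by two of the points (as a diameter) or three (as a circumcircle).
The farthest pair is (-9, 8)–(5, -3) with squared distance 317. The circle on this segment as diameter has centre (-2, 2.5) and r² = 317/4 = 79.25.
Check (0, 4): distance² to centre = 6.25 ≤ 79.25, so it lies inside.
All remaining points lie in this disk, and no smaller disk contains both endpoints, so this is the minimum enclosing circle.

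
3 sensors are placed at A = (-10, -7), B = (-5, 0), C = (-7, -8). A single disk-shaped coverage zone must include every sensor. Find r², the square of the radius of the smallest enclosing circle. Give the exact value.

Side lengths²: AB² = 74, AC² = 10, BC² = 68.
Since AB² = 74 < 68 + 10 = 78, the triangle is acute, so the smallest enclosing circle is the circumcircle.
Circumcentre = (-94/13, -48/13), r² = 3145/169.

3145/169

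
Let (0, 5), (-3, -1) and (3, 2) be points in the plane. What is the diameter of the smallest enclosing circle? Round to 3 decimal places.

7.071

Call the three points A, B, C in the order given.
Side lengths²: AB² = 45, AC² = 18, BC² = 45.
Since BC² = 45 < 45 + 18 = 63, the triangle is acute, so the smallest enclosing circle is the circumcircle.
Circumcentre = (-0.5, 1.5), r² = 12.5.
Diameter = 2r = 2√(12.5) ≈ 7.071.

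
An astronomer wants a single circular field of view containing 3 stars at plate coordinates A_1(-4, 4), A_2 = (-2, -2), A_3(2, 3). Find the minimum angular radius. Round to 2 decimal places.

3.62

Side lengths²: A_1A_2² = 40, A_1A_3² = 37, A_2A_3² = 41.
Since A_2A_3² = 41 < 40 + 37 = 77, the triangle is acute, so the smallest enclosing circle is the circumcircle.
Circumcentre = (-45/34, 53/34), r² = 7585/578.
r = √(7585/578) ≈ 3.62.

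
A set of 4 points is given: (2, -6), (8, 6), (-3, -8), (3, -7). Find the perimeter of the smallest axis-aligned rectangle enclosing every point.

Width = max x − min x = 8 − (-3) = 11.
Height = max y − min y = 6 − (-8) = 14.
Perimeter = 2(11 + 14) = 50.

50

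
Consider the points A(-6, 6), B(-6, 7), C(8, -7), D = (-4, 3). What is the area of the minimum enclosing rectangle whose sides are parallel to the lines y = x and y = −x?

In coordinates u = x + y, v = x − y the rectangle is axis-aligned; the map (x,y)→(u,v) scales areas by 2.
u-values: 0, 1, 1, -1; range = 1 − (-1) = 2.
v-values: -12, -13, 15, -7; range = 15 − (-13) = 28.
Area = (2 × 28) / 2 = 28.

28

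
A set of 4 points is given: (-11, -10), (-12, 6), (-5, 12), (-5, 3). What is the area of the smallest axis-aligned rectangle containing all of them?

x ranges over [-12, -5], width 7.
y ranges over [-10, 12], height 22.
Area = 7 × 22 = 154.

154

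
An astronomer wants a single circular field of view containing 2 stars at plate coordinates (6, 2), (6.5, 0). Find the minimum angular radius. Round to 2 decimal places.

1.03

The smallest circle enclosing two points has them as diameter endpoints.
Centre = midpoint = (6.25, 1); r² = |(6, 2)−(6.5, 0)|²/4 = 4.25/4 = 1.0625.
r = √(1.0625) ≈ 1.03.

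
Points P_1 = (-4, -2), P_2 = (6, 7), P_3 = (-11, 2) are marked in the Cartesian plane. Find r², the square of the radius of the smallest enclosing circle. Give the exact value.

Side lengths²: P_1P_2² = 181, P_1P_3² = 65, P_2P_3² = 314.
Since P_2P_3² = 314 ≥ 181 + 65 = 246, the angle opposite P_2P_3 is not acute, so the smallest enclosing circle has P_2P_3 as diameter.
Centre = midpoint of P_2P_3 = (-2.5, 4.5), r² = 314/4 = 78.5.

78.5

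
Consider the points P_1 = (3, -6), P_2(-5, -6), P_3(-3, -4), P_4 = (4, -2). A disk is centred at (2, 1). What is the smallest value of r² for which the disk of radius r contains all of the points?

The required radius is the distance from (2, 1) to the farthest point.
Squared distances: 50, 98, 50, 13.
Maximum is 98, attained at P_2.

98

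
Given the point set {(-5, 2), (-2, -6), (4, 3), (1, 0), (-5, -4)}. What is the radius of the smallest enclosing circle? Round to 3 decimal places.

5.701

A smallest enclosing disk is always determined by at most three of the input points on its boundary.
The farthest pair is (4, 3)–(-5, -4) with squared distance 130. The circle on this segment as diameter has centre (-0.5, -0.5) and r² = 130/4 = 32.5.
Check (-5, 2): distance² to centre = 26.5 ≤ 32.5, so it lies inside.
All remaining points lie in this disk, and no smaller disk contains both endpoints, so this is the minimum enclosing circle.
r = √(32.5) ≈ 5.701.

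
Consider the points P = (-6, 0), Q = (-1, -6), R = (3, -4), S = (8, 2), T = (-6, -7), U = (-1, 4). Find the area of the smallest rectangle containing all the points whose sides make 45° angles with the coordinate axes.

149.5

In coordinates u = x + y, v = x − y the rectangle is axis-aligned; the map (x,y)→(u,v) scales areas by 2.
u-values: -6, -7, -1, 10, -13, 3; range = 10 − (-13) = 23.
v-values: -6, 5, 7, 6, 1, -5; range = 7 − (-6) = 13.
Area = (23 × 13) / 2 = 149.5.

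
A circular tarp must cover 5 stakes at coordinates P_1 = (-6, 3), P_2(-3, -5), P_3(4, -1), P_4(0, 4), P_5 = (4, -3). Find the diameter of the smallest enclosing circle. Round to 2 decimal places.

A smallest enclosing disk is always determined by at most three of the input points on its boundary.
The farthest pair is P_1–P_5 with squared distance 136. The circle on this segment as diameter has centre (-1, 0) and r² = 136/4 = 34.
Check P_2: distance² to centre = 29 ≤ 34, so it lies inside.
All remaining points lie in this disk, and no smaller disk contains both endpoints, so this is the minimum enclosing circle.
Diameter = 2r = 2√34 ≈ 11.66.

11.66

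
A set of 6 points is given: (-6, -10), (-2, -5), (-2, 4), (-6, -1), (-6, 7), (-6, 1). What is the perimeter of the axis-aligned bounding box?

42

Width = max x − min x = -2 − (-6) = 4.
Height = max y − min y = 7 − (-10) = 17.
Perimeter = 2(4 + 17) = 42.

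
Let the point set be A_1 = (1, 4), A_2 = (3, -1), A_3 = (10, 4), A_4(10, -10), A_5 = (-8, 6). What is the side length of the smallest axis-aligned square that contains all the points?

18

The bounding box has width 18 and height 16.
An axis-aligned square enclosing the set must have side ≥ max(width, height).
So the minimum side is max(18, 16) = 18.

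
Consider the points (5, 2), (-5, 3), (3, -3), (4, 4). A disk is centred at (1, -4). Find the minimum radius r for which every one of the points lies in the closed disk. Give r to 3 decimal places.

The required radius is the distance from (1, -4) to the farthest point.
Squared distances: 52, 85, 5, 73.
Maximum is 85, attained at (-5, 3).
r = √85 ≈ 9.220.

9.220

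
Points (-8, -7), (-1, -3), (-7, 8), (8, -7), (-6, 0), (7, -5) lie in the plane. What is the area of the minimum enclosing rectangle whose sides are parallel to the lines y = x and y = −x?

In coordinates u = x + y, v = x − y the rectangle is axis-aligned; the map (x,y)→(u,v) scales areas by 2.
u-values: -15, -4, 1, 1, -6, 2; range = 2 − (-15) = 17.
v-values: -1, 2, -15, 15, -6, 12; range = 15 − (-15) = 30.
Area = (17 × 30) / 2 = 255.

255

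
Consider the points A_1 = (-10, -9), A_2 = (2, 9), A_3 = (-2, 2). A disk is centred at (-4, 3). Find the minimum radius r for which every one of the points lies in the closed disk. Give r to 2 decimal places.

The required radius is the distance from (-4, 3) to the farthest point.
Squared distances: 180, 72, 5.
Maximum is 180, attained at A_1.
r = √180 ≈ 13.42.

13.42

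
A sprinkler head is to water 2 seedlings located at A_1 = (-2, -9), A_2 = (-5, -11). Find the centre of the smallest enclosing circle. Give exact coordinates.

(-3.5, -10)

The smallest circle enclosing two points has them as diameter endpoints.
Centre = midpoint = (-3.5, -10); r² = |A_1A_2|²/4 = 13/4 = 3.25.
Centre = (-3.5, -10).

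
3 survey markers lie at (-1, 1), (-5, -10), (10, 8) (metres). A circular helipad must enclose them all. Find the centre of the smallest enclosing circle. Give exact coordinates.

Call the three points A, B, C in the order given.
Side lengths²: AB² = 137, AC² = 170, BC² = 549.
Since BC² = 549 ≥ 170 + 137 = 307, the angle opposite BC is not acute, so the smallest enclosing circle has BC as diameter.
Centre = midpoint of BC = (2.5, -1), r² = 549/4 = 137.25.
Centre = (2.5, -1).

(2.5, -1)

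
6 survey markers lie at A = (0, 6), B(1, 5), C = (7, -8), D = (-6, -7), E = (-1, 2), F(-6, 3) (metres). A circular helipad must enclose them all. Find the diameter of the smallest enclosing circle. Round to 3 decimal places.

17.029

The minimum enclosing circle of a finite set is fixed by two of the points (as a diameter) or three (as a circumcircle).
The farthest pair is C–F with squared distance 290. The circle on this segment as diameter has centre (0.5, -2.5) and r² = 290/4 = 72.5.
Check A: distance² to centre = 72.5 ≤ 72.5, so it lies inside.
All remaining points lie in this disk, and no smaller disk contains both endpoints, so this is the minimum enclosing circle.
Diameter = 2r = 2√(72.5) ≈ 17.029.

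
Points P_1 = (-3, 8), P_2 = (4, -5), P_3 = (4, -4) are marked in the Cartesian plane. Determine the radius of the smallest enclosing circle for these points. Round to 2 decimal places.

Side lengths²: P_1P_2² = 218, P_1P_3² = 193, P_2P_3² = 1.
Since P_1P_2² = 218 ≥ 193 + 1 = 194, the angle opposite P_1P_2 is not acute, so the smallest enclosing circle has P_1P_2 as diameter.
Centre = midpoint of P_1P_2 = (0.5, 1.5), r² = 218/4 = 54.5.
r = √(54.5) ≈ 7.38.

7.38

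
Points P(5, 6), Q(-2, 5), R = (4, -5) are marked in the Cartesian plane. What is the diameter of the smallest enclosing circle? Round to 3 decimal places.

Side lengths²: PQ² = 50, PR² = 122, QR² = 136.
Since QR² = 136 < 122 + 50 = 172, the triangle is acute, so the smallest enclosing circle is the circumcircle.
Circumcentre = (83/38, 27/38), r² = 25925/722.
Diameter = 2r = 2√(25925/722) ≈ 11.985.

11.985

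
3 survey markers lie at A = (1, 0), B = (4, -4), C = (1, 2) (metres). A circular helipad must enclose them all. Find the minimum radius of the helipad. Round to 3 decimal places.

Side lengths²: AB² = 25, AC² = 4, BC² = 45.
Since BC² = 45 ≥ 25 + 4 = 29, the angle opposite BC is not acute, so the smallest enclosing circle has BC as diameter.
Centre = midpoint of BC = (2.5, -1), r² = 45/4 = 11.25.
r = √(11.25) ≈ 3.354.

3.354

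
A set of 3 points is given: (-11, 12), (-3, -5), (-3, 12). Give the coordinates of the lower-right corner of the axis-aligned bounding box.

(-3, -5)

x-range [-11, -3], y-range [-5, 12].
The lower-right corner is (-3, -5).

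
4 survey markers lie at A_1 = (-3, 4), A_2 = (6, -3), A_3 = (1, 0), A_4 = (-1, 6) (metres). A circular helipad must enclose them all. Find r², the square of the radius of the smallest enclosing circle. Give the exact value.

The minimum enclosing circle is determined by three boundary points: A_1, A_2, A_4.
Their circumcentre is (1.9375, 1.0625) with r² = 33.0078125.
The farthest remaining point A_3 is at distance² 2.0078125 ≤ 33.0078125.

33.0078125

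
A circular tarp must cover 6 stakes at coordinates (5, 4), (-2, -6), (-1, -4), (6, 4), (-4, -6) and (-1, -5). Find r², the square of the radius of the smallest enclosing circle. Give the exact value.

50

The farthest pair is (6, 4)–(-4, -6) with squared distance 200. The circle on this segment as diameter has centre (1, -1) and r² = 200/4 = 50.
Check (5, 4): distance² to centre = 41 ≤ 50, so it lies inside.
All remaining points lie in this disk, and no smaller disk contains both endpoints, so this is the minimum enclosing circle.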